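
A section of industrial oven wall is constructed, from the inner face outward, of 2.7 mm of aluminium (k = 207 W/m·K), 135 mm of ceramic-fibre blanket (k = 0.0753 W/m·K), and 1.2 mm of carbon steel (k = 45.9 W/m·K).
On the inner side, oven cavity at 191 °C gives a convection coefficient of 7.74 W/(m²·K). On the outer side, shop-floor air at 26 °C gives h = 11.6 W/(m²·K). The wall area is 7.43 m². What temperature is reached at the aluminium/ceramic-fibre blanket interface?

T ≈ 180 °C

Treating each layer as a thermal resistance in series:
R_inner film = 1/(h_i·A) = 1/(7.74×7.43) = 0.01739 K/W
R_aluminium = L/(kA) = 0.0027/(207×7.43) = 1.756×10^-6 K/W
R_ceramic-fibre blanket = L/(kA) = 0.135/(0.0753×7.43) = 0.2413 K/W
R_carbon steel = L/(kA) = 0.0012/(45.9×7.43) = 3.519×10^-6 K/W
R_outer film = 1/(h_o·A) = 1/(11.6×7.43) = 0.0116 K/W
R_total = 0.2703 K/W;  Q = ΔT/R_total = 165/0.2703 = 610.4 W
T_interface = T_inner − Q·ΣR(inner→interface) = 191 − 610×0.01739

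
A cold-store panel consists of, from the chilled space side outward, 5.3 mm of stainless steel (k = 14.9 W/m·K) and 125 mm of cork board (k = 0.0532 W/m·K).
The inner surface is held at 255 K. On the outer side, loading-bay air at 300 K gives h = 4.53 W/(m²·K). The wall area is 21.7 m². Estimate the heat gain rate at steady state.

Q ≈ 380 W

Using the resistance-network approach (series):
R_stainless steel = L/(kA) = 0.0053/(14.9×21.7) = 1.639×10^-5 K/W
R_cork board = L/(kA) = 0.125/(0.0532×21.7) = 0.1083 K/W
R_outer film = 1/(h_o·A) = 1/(4.53×21.7) = 0.01017 K/W
R_total = 0.1185 K/W
Q = ΔT / R_total = 45 / 0.1185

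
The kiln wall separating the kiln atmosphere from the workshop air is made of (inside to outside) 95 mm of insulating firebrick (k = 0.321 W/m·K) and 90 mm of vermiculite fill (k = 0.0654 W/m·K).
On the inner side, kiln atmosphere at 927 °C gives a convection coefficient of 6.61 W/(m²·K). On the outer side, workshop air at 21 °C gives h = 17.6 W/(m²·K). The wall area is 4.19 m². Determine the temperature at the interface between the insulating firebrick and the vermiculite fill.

T ≈ 711 °C

Using the resistance-network approach (series):
R_inner film = 1/(h_i·A) = 1/(6.61×4.19) = 0.03611 K/W
R_insulating firebrick = L/(kA) = 0.095/(0.321×4.19) = 0.07063 K/W
R_vermiculite fill = L/(kA) = 0.09/(0.0654×4.19) = 0.3284 K/W
R_outer film = 1/(h_o·A) = 1/(17.6×4.19) = 0.01356 K/W
R_total = 0.4487 K/W;  Q = ΔT/R_total = 906/0.4487 = 2019 W
T_interface = T_inner − Q·ΣR(inner→interface) = 927 − 2020×0.1067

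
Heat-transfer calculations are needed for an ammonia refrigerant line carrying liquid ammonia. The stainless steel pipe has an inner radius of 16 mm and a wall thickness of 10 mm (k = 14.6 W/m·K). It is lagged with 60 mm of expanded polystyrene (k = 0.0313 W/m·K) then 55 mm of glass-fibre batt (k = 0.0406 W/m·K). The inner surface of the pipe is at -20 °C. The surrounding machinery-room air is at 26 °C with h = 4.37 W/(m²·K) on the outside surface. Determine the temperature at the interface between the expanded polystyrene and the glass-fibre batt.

Cylindrical conduction, so R = ln(r₂/r₁)/(2πkL) per layer, in series:
R_stainless steel pipe wall = ln(26/16)/(2π×14.6×1) = 0.005293 K/W
R_expanded polystyrene = ln(86/26)/(2π×0.0313×1) = 6.083 K/W
R_glass-fibre batt = ln(141/86)/(2π×0.0406×1) = 1.938 K/W
R_outer film = 1/(h_o·2πr_oL) = 1/(4.37×2π×0.141×1) = 0.2583 K/W
R_total = 8.284 K/W
Q = ΔT/R_total = 46/8.284
Q = 5.55 W/m
T_interface = T_inner + Q·ΣR(inner→interface) = -20 + 5.55×6.088

T ≈ 13.8 °C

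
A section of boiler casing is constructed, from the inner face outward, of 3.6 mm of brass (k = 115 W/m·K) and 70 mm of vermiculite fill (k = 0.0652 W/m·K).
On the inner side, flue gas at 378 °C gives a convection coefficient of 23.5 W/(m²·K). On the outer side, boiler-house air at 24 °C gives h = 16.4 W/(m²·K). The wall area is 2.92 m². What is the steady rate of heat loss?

Treating each layer as a thermal resistance in series:
R_inner film = 1/(h_i·A) = 1/(23.5×2.92) = 0.01457 K/W
R_brass = L/(kA) = 0.0036/(115×2.92) = 1.072×10^-5 K/W
R_vermiculite fill = L/(kA) = 0.07/(0.0652×2.92) = 0.3677 K/W
R_outer film = 1/(h_o·A) = 1/(16.4×2.92) = 0.02088 K/W
R_total = 0.4031 K/W
Q = ΔT / R_total = 354 / 0.4031

Q ≈ 878 W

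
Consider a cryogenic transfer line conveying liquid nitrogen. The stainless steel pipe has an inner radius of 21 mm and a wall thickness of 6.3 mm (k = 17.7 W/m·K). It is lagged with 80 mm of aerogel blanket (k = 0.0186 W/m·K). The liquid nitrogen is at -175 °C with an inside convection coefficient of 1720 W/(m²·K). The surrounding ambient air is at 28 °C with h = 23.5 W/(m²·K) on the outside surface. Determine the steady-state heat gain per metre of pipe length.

Per-layer cylindrical resistances, series-summed:
R_inner film = 1/(h_i·2πr₁L) = 1/(1720×2π×0.021×1) = 0.004406 K/W
R_stainless steel pipe wall = ln(27.3/21)/(2π×17.7×1) = 0.002359 K/W
R_aerogel blanket = ln(107.3/27.3)/(2π×0.0186×1) = 11.71 K/W
R_outer film = 1/(h_o·2πr_oL) = 1/(23.5×2π×0.1073×1) = 0.06312 K/W
R_total = 11.78 K/W
Q = ΔT/R_total = 203/11.78

q′ ≈ 17.2 W/m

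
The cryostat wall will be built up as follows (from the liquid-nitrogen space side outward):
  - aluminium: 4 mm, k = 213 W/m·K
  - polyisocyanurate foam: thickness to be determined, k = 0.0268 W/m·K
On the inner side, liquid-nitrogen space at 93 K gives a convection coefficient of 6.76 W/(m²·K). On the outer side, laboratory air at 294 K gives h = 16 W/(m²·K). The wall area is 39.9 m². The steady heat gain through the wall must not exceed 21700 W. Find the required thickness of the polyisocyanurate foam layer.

L ≈ 4.26 mm

Thermal resistances in series:
R_inner film = 1/(h_i·A) = 1/(6.76×39.9) = 0.003707 K/W
R_aluminium = L/(kA) = 0.004/(213×39.9) = 4.707×10^-7 K/W
R_outer film = 1/(h_o·A) = 1/(16×39.9) = 0.001566 K/W
Sum of the known resistances R_other = 0.005274 K/W
Required total resistance R_tot = ΔT/Q_allow = 201/21700 = 0.009263 K/W
R_polyisocyanurate foam = R_tot − R_other = 0.003988 K/W
L = R·k·A = 0.003988×0.0268×39.9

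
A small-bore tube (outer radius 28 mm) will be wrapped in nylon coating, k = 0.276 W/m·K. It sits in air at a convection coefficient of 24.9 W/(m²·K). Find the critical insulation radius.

For a cylinder r_cr = k/h = 0.276/24.9
r_cr = 11.1 mm; since the bare radius (28 mm) is above r_cr, any added insulation will reduce heat loss.

r_cr ≈ 11.1 mm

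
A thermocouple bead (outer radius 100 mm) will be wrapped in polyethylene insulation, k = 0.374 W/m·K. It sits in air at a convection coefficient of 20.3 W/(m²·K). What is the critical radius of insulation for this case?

For a sphere r_cr = 2k/h = 2×0.374/20.3
r_cr = 36.8 mm; since the bare radius (100 mm) is above r_cr, any added insulation will reduce heat loss.

r_cr ≈ 36.8 mm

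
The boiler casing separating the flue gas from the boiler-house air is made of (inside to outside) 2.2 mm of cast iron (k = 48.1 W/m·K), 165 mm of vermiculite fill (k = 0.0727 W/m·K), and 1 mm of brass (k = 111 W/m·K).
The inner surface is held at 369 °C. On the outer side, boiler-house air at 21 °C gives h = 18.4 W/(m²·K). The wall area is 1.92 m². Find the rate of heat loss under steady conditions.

Q ≈ 288 W

Treating each layer as a thermal resistance in series:
R_cast iron = L/(kA) = 0.0022/(48.1×1.92) = 2.382×10^-5 K/W
R_vermiculite fill = L/(kA) = 0.165/(0.0727×1.92) = 1.182 K/W
R_brass = L/(kA) = 0.001/(111×1.92) = 4.692×10^-6 K/W
R_outer film = 1/(h_o·A) = 1/(18.4×1.92) = 0.02831 K/W
R_total = 1.21 K/W
Q = ΔT / R_total = 348 / 1.21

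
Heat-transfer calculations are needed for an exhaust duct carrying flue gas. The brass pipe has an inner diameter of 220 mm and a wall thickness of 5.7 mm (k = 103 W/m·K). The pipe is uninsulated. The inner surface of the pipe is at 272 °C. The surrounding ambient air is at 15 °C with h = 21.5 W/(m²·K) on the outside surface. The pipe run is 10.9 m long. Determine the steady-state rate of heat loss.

Per-layer cylindrical resistances, series-summed:
R_brass pipe wall = ln(115.7/110)/(2π×103×10.9) = 7.162×10^-6 K/W
R_outer film = 1/(h_o·2πr_oL) = 1/(21.5×2π×0.1157×10.9) = 0.00587 K/W
R_total = 0.005877 K/W
Q = ΔT/R_total = 257/0.005877

Q ≈ 43700 W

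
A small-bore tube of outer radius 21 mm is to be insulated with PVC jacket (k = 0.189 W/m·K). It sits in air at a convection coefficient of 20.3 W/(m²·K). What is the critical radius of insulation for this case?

For a cylinder r_cr = k/h = 0.189/20.3
r_cr = 9.31 mm; since the bare radius (21 mm) is above r_cr, any added insulation will reduce heat loss.

r_cr ≈ 9.31 mm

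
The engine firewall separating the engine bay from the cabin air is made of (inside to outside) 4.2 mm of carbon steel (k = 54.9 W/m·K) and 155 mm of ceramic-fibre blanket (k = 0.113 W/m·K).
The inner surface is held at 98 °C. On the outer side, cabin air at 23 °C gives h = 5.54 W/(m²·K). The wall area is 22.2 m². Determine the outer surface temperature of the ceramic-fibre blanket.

T ≈ 31.7 °C

Series thermal resistances:
R_carbon steel = L/(kA) = 0.0042/(54.9×22.2) = 3.446×10^-6 K/W
R_ceramic-fibre blanket = L/(kA) = 0.155/(0.113×22.2) = 0.06179 K/W
R_outer film = 1/(h_o·A) = 1/(5.54×22.2) = 0.008131 K/W
R_total = 0.06992 K/W;  Q = ΔT/R_total = 75/0.06992 = 1073 W
T_interface = T_inner − Q·ΣR(inner→interface) = 98 − 1070×0.06179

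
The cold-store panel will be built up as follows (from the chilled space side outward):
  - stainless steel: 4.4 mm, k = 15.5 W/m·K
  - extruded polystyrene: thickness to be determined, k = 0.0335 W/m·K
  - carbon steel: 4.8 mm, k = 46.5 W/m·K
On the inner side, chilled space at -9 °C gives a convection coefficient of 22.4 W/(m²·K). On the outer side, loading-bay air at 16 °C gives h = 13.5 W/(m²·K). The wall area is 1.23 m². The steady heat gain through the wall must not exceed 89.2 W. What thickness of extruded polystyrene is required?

Series thermal resistances:
R_inner film = 1/(h_i·A) = 1/(22.4×1.23) = 0.0363 K/W
R_stainless steel = L/(kA) = 0.0044/(15.5×1.23) = 2.308×10^-4 K/W
R_carbon steel = L/(kA) = 0.0048/(46.5×1.23) = 8.392×10^-5 K/W
R_outer film = 1/(h_o·A) = 1/(13.5×1.23) = 0.06022 K/W
Sum of the known resistances R_other = 0.09683 K/W
Required total resistance R_tot = ΔT/Q_allow = 25/89.2 = 0.2803 K/W
R_extruded polystyrene = R_tot − R_other = 0.1834 K/W
L = R·k·A = 0.1834×0.0335×1.23

L ≈ 7.56 mm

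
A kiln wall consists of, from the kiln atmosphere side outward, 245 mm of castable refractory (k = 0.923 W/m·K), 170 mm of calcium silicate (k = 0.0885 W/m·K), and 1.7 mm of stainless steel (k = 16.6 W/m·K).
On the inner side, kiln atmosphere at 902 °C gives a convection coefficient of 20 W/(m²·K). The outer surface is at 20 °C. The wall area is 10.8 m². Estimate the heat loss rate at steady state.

Q ≈ 4260 W

Series thermal resistances:
R_inner film = 1/(h_i·A) = 1/(20×10.8) = 0.00463 K/W
R_castable refractory = L/(kA) = 0.245/(0.923×10.8) = 0.02458 K/W
R_calcium silicate = L/(kA) = 0.17/(0.0885×10.8) = 0.1779 K/W
R_stainless steel = L/(kA) = 0.0017/(16.6×10.8) = 9.482×10^-6 K/W
R_total = 0.2071 K/W
Q = ΔT / R_total = 882 / 0.2071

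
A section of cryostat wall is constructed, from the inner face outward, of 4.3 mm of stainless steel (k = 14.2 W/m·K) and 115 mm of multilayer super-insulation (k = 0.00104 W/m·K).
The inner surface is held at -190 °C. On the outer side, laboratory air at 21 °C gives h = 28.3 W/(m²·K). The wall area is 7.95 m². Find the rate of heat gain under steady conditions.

Q ≈ 15.2 W

Using the resistance-network approach (series):
R_stainless steel = L/(kA) = 0.0043/(14.2×7.95) = 3.809×10^-5 K/W
R_multilayer super-insulation = L/(kA) = 0.115/(0.00104×7.95) = 13.91 K/W
R_outer film = 1/(h_o·A) = 1/(28.3×7.95) = 0.004445 K/W
R_total = 13.91 K/W
Q = ΔT / R_total = 211 / 13.91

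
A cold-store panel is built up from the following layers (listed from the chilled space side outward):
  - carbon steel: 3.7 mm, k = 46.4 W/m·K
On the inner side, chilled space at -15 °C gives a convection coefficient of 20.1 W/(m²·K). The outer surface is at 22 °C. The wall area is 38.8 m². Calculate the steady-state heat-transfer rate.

Q ≈ 28800 W

Treating each layer as a thermal resistance in series:
R_inner film = 1/(h_i·A) = 1/(20.1×38.8) = 0.001282 K/W
R_carbon steel = L/(kA) = 0.0037/(46.4×38.8) = 2.055×10^-6 K/W
R_total = 0.001284 K/W
Q = ΔT / R_total = 37 / 0.001284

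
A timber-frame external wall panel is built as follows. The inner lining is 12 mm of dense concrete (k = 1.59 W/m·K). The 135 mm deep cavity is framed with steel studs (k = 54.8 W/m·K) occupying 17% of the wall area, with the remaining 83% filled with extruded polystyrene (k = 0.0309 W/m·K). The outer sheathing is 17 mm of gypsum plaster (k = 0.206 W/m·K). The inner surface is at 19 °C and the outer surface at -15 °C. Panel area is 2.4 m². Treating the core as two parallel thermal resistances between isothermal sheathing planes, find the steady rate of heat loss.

Sheathing layers in series; stud and cavity paths in parallel between them.
R_inner = 0.012/(1.59×2.4) = 0.003145 K/W
R_stud  = 0.135/(54.8×0.17×2.4) = 0.006038 K/W
R_cav   = 0.135/(0.0309×0.83×2.4) = 2.193 K/W
1/R_core = 1/R_stud + 1/R_cav → R_core = 0.006021 K/W
R_outer = 0.017/(0.206×2.4) = 0.03439 K/W
R_total = 0.04355 K/W
Q = ΔT/R_total = 34/0.04355

Q ≈ 781 W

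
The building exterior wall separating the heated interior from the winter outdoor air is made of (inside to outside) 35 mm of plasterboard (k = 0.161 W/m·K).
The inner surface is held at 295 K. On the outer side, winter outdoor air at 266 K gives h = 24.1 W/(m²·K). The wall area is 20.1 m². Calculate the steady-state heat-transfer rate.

Q ≈ 2250 W

Series thermal resistances:
R_plasterboard = L/(kA) = 0.035/(0.161×20.1) = 0.01082 K/W
R_outer film = 1/(h_o·A) = 1/(24.1×20.1) = 0.002064 K/W
R_total = 0.01288 K/W
Q = ΔT / R_total = 29 / 0.01288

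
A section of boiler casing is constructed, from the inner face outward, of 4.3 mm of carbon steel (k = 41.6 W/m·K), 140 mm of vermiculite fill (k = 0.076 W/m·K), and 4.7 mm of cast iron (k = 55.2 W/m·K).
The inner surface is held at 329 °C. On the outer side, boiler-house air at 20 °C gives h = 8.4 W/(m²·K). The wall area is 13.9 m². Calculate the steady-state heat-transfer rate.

Using the resistance-network approach (series):
R_carbon steel = L/(kA) = 0.0043/(41.6×13.9) = 7.436×10^-6 K/W
R_vermiculite fill = L/(kA) = 0.14/(0.076×13.9) = 0.1325 K/W
R_cast iron = L/(kA) = 0.0047/(55.2×13.9) = 6.126×10^-6 K/W
R_outer film = 1/(h_o·A) = 1/(8.4×13.9) = 0.008565 K/W
R_total = 0.1411 K/W
Q = ΔT / R_total = 309 / 0.1411

Q ≈ 2190 W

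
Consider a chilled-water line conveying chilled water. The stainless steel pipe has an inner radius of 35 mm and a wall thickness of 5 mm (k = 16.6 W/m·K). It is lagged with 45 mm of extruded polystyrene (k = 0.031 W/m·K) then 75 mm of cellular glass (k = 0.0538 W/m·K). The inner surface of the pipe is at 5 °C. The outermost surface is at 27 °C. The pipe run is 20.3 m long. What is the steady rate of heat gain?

Treating each annulus and film as a series resistance:
R_stainless steel pipe wall = ln(40/35)/(2π×16.6×20.3) = 6.307×10^-5 K/W
R_extruded polystyrene = ln(85/40)/(2π×0.031×20.3) = 0.1906 K/W
R_cellular glass = ln(160/85)/(2π×0.0538×20.3) = 0.09218 K/W
R_total = 0.2829 K/W
Q = ΔT/R_total = 22/0.2829

Q ≈ 77.8 W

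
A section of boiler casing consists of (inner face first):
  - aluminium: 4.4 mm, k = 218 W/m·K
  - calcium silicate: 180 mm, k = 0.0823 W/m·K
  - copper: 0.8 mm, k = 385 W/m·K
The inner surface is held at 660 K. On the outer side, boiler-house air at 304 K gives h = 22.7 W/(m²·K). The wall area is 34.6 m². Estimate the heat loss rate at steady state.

Model the wall as resistances in series:
R_aluminium = L/(kA) = 0.0044/(218×34.6) = 5.833×10^-7 K/W
R_calcium silicate = L/(kA) = 0.18/(0.0823×34.6) = 0.06321 K/W
R_copper = L/(kA) = 0.0008/(385×34.6) = 6.006×10^-8 K/W
R_outer film = 1/(h_o·A) = 1/(22.7×34.6) = 0.001273 K/W
R_total = 0.06449 K/W
Q = ΔT / R_total = 356 / 0.06449

Q ≈ 5520 W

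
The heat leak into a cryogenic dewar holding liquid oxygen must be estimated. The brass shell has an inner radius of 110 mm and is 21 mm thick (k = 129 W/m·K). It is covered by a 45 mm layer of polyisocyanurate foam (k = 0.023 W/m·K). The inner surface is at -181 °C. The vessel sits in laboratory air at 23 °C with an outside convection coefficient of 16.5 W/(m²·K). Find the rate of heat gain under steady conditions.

For a spherical shell R = (1/r₁ − 1/r₂)/(4πk); film R = 1/(h·4πr²). In series:
R_brass shell = (1/0.11 − 1/0.131)/(4π×129) = 8.99×10^-4 K/W
R_polyisocyanurate foam = (1/0.131 − 1/0.176)/(4π×0.023) = 6.753 K/W
R_outer film = 1/(h·4πr_o²) = 1/(16.5×4π×0.176²) = 0.1557 K/W
R_total = 6.91 K/W
Q = ΔT/R_total = 204/6.91

Q ≈ 29.5 W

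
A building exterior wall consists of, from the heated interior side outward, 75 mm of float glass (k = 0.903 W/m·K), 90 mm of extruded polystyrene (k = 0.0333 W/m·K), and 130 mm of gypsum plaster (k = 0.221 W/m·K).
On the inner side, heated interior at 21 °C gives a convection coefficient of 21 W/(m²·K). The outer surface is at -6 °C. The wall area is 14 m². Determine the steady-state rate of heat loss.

Series thermal resistances:
R_inner film = 1/(h_i·A) = 1/(21×14) = 0.003401 K/W
R_float glass = L/(kA) = 0.075/(0.903×14) = 0.005933 K/W
R_extruded polystyrene = L/(kA) = 0.09/(0.0333×14) = 0.1931 K/W
R_gypsum plaster = L/(kA) = 0.13/(0.221×14) = 0.04202 K/W
R_total = 0.2444 K/W
Q = ΔT / R_total = 27 / 0.2444

Q ≈ 110 W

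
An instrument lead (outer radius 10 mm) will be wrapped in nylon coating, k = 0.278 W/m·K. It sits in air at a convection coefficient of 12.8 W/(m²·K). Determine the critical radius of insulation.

For a cylinder r_cr = k/h = 0.278/12.8
r_cr = 21.7 mm; since the bare radius (10 mm) is below r_cr, adding a thin layer of insulation will *increase* heat loss.

r_cr ≈ 21.7 mm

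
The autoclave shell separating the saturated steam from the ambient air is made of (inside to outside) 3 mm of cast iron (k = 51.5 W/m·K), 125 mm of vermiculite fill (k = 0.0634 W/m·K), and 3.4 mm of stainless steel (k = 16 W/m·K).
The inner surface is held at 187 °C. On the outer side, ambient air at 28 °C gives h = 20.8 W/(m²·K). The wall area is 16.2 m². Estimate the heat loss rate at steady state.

Q ≈ 1280 W

Series thermal resistances:
R_cast iron = L/(kA) = 0.003/(51.5×16.2) = 3.596×10^-6 K/W
R_vermiculite fill = L/(kA) = 0.125/(0.0634×16.2) = 0.1217 K/W
R_stainless steel = L/(kA) = 0.0034/(16×16.2) = 1.312×10^-5 K/W
R_outer film = 1/(h_o·A) = 1/(20.8×16.2) = 0.002968 K/W
R_total = 0.1247 K/W
Q = ΔT / R_total = 159 / 0.1247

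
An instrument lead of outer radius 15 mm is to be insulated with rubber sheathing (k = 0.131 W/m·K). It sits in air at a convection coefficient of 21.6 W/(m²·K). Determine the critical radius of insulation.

r_cr ≈ 6.06 mm

For a cylinder r_cr = k/h = 0.131/21.6
r_cr = 6.06 mm; since the bare radius (15 mm) is above r_cr, any added insulation will reduce heat loss.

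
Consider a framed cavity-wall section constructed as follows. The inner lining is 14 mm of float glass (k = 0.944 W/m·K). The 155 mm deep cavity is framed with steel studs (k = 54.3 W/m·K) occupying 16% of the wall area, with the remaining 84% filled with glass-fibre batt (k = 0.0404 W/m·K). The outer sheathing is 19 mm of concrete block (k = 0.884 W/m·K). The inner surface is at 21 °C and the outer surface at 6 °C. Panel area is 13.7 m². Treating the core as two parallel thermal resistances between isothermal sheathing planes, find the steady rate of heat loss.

Q ≈ 3800 W

Sheathing layers in series; stud and cavity paths in parallel between them.
R_inner = 0.014/(0.944×13.7) = 0.001083 K/W
R_stud  = 0.155/(54.3×0.16×13.7) = 0.001302 K/W
R_cav   = 0.155/(0.0404×0.84×13.7) = 0.3334 K/W
1/R_core = 1/R_stud + 1/R_cav → R_core = 0.001297 K/W
R_outer = 0.019/(0.884×13.7) = 0.001569 K/W
R_total = 0.003949 K/W
Q = ΔT/R_total = 15/0.003949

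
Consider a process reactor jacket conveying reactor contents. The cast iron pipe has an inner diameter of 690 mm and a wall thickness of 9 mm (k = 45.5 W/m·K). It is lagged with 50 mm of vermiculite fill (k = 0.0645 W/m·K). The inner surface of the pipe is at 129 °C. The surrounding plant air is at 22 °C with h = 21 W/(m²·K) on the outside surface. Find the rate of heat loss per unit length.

q′ ≈ 310 W/m

For a radial system each layer contributes R = ln(r_out/r_in)/(2πkL); films add R = 1/(hA).
R_cast iron pipe wall = ln(354/345)/(2π×45.5×1) = 9.008×10^-5 K/W
R_vermiculite fill = ln(404/354)/(2π×0.0645×1) = 0.326 K/W
R_outer film = 1/(h_o·2πr_oL) = 1/(21×2π×0.404×1) = 0.01876 K/W
R_total = 0.3449 K/W
Q = ΔT/R_total = 107/0.3449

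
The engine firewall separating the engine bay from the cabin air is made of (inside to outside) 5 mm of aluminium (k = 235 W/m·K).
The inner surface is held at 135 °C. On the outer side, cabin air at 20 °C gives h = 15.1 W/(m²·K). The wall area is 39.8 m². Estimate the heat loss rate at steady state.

Q ≈ 69100 W

Series thermal resistances:
R_aluminium = L/(kA) = 0.005/(235×39.8) = 5.346×10^-7 K/W
R_outer film = 1/(h_o·A) = 1/(15.1×39.8) = 0.001664 K/W
R_total = 0.001664 K/W
Q = ΔT / R_total = 115 / 0.001664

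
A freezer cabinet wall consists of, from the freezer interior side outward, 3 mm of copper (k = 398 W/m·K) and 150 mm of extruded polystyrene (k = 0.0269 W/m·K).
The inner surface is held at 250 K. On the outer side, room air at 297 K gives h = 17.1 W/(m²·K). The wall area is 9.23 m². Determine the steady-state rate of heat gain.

Q ≈ 77 W

Using the resistance-network approach (series):
R_copper = L/(kA) = 0.003/(398×9.23) = 8.167×10^-7 K/W
R_extruded polystyrene = L/(kA) = 0.15/(0.0269×9.23) = 0.6041 K/W
R_outer film = 1/(h_o·A) = 1/(17.1×9.23) = 0.006336 K/W
R_total = 0.6105 K/W
Q = ΔT / R_total = 47 / 0.6105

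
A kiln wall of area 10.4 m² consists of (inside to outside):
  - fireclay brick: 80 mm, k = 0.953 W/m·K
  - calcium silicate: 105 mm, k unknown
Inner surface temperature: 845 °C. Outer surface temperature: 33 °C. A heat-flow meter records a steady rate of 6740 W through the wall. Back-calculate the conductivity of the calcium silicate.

k ≈ 0.0898 W/(m·K)

Treating each layer as a thermal resistance in series:
R_fireclay brick = L/(kA) = 0.08/(0.953×10.4) = 0.008072 K/W
Sum of known resistances R_other = 0.008072 K/W
Total R = ΔT/Q = 812/6740 = 0.1205 K/W
R_calcium silicate = R_total − R_other = 0.1124 K/W
k = L/(R·A) = 0.105/(0.1124×10.4)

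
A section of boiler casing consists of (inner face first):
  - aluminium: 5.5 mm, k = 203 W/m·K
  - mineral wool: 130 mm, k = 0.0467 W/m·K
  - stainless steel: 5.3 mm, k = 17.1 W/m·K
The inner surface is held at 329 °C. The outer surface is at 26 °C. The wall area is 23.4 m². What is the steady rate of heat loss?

Q ≈ 2550 W

Treating each layer as a thermal resistance in series:
R_aluminium = L/(kA) = 0.0055/(203×23.4) = 1.158×10^-6 K/W
R_mineral wool = L/(kA) = 0.13/(0.0467×23.4) = 0.119 K/W
R_stainless steel = L/(kA) = 0.0053/(17.1×23.4) = 1.325×10^-5 K/W
R_total = 0.119 K/W
Q = ΔT / R_total = 303 / 0.119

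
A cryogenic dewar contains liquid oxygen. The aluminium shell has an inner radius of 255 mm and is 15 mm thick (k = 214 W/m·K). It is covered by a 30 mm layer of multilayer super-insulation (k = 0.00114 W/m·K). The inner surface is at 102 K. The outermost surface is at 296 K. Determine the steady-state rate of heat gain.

Spherical conduction: R = (1/r_in − 1/r_out)/(4πk) per layer; series-sum.
R_aluminium shell = (1/0.255 − 1/0.27)/(4π×214) = 8.101×10^-5 K/W
R_multilayer super-insulation = (1/0.27 − 1/0.3)/(4π×0.00114) = 25.85 K/W
R_total = 25.85 K/W
Q = ΔT/R_total = 194/25.85

Q ≈ 7.5 W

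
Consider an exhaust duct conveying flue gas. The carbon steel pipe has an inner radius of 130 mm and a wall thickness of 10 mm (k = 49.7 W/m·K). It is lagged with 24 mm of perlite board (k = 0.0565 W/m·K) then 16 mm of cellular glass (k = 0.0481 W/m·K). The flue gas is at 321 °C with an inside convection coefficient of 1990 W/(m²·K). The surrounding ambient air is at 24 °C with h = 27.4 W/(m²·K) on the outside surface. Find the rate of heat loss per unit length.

Per-layer cylindrical resistances, series-summed:
R_inner film = 1/(h_i·2πr₁L) = 1/(1990×2π×0.13×1) = 6.152×10^-4 K/W
R_carbon steel pipe wall = ln(140/130)/(2π×49.7×1) = 2.373×10^-4 K/W
R_perlite board = ln(164/140)/(2π×0.0565×1) = 0.4457 K/W
R_cellular glass = ln(180/164)/(2π×0.0481×1) = 0.308 K/W
R_outer film = 1/(h_o·2πr_oL) = 1/(27.4×2π×0.18×1) = 0.03227 K/W
R_total = 0.7868 K/W
Q = ΔT/R_total = 297/0.7868

q′ ≈ 377 W/m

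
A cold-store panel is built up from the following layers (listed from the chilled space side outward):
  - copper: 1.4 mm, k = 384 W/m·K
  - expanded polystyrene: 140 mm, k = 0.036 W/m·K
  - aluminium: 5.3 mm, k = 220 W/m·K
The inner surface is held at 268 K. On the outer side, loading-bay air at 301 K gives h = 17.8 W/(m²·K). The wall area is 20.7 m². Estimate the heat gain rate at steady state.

Thermal resistances in series:
R_copper = L/(kA) = 0.0014/(384×20.7) = 1.761×10^-7 K/W
R_expanded polystyrene = L/(kA) = 0.14/(0.036×20.7) = 0.1879 K/W
R_aluminium = L/(kA) = 0.0053/(220×20.7) = 1.164×10^-6 K/W
R_outer film = 1/(h_o·A) = 1/(17.8×20.7) = 0.002714 K/W
R_total = 0.1906 K/W
Q = ΔT / R_total = 33 / 0.1906

Q ≈ 173 W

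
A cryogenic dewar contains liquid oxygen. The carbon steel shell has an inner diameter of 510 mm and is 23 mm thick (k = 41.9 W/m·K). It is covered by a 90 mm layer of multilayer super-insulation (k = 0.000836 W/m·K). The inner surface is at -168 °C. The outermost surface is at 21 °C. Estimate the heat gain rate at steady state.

Each spherical layer contributes R = (1/r_i − 1/r_o)/(4πk):
R_carbon steel shell = (1/0.255 − 1/0.278)/(4π×41.9) = 6.162×10^-4 K/W
R_multilayer super-insulation = (1/0.278 − 1/0.368)/(4π×0.000836) = 83.74 K/W
R_total = 83.74 K/W
Q = ΔT/R_total = 189/83.74

Q ≈ 2.26 W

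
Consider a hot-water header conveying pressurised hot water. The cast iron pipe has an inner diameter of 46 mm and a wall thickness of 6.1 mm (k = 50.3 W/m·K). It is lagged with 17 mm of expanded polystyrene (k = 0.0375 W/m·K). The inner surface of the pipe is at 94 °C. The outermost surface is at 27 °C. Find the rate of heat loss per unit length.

Treating each annulus and film as a series resistance:
R_cast iron pipe wall = ln(29.1/23)/(2π×50.3×1) = 7.443×10^-4 K/W
R_expanded polystyrene = ln(46.1/29.1)/(2π×0.0375×1) = 1.953 K/W
R_total = 1.953 K/W
Q = ΔT/R_total = 67/1.953

q′ ≈ 34.3 W/m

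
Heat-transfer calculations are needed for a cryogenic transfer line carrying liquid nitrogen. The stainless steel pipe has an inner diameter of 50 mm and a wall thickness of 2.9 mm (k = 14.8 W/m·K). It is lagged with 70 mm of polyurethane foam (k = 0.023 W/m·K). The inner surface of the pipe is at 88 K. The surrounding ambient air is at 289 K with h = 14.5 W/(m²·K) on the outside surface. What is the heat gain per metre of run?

q′ ≈ 22.8 W/m

Per-layer cylindrical resistances, series-summed:
R_stainless steel pipe wall = ln(27.9/25)/(2π×14.8×1) = 0.00118 K/W
R_polyurethane foam = ln(97.9/27.9)/(2π×0.023×1) = 8.687 K/W
R_outer film = 1/(h_o·2πr_oL) = 1/(14.5×2π×0.0979×1) = 0.1121 K/W
R_total = 8.8 K/W
Q = ΔT/R_total = 201/8.8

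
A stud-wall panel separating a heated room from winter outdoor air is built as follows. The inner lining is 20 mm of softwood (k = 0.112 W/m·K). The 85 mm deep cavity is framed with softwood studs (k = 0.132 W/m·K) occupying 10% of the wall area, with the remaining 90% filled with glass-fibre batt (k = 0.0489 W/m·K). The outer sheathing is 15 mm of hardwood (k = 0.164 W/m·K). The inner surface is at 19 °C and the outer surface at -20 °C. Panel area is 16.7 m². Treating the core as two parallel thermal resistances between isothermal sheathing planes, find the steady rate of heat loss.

Sheathing layers in series; stud and cavity paths in parallel between them.
R_inner = 0.02/(0.112×16.7) = 0.01069 K/W
R_stud  = 0.085/(0.132×0.1×16.7) = 0.3856 K/W
R_cav   = 0.085/(0.0489×0.9×16.7) = 0.1157 K/W
1/R_core = 1/R_stud + 1/R_cav → R_core = 0.08897 K/W
R_outer = 0.015/(0.164×16.7) = 0.005477 K/W
R_total = 0.1051 K/W
Q = ΔT/R_total = 39/0.1051

Q ≈ 371 W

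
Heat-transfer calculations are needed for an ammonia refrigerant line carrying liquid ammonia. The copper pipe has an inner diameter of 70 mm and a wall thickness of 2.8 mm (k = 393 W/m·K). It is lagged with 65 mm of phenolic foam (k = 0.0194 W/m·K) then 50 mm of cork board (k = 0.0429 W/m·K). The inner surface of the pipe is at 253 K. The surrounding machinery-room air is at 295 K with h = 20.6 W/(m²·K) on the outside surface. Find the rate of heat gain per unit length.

For a radial system each layer contributes R = ln(r_out/r_in)/(2πkL); films add R = 1/(hA).
R_copper pipe wall = ln(37.8/35)/(2π×393×1) = 3.117×10^-5 K/W
R_phenolic foam = ln(102.8/37.8)/(2π×0.0194×1) = 8.208 K/W
R_cork board = ln(152.8/102.8)/(2π×0.0429×1) = 1.47 K/W
R_outer film = 1/(h_o·2πr_oL) = 1/(20.6×2π×0.1528×1) = 0.05056 K/W
R_total = 9.729 K/W
Q = ΔT/R_total = 42/9.729

q′ ≈ 4.32 W/m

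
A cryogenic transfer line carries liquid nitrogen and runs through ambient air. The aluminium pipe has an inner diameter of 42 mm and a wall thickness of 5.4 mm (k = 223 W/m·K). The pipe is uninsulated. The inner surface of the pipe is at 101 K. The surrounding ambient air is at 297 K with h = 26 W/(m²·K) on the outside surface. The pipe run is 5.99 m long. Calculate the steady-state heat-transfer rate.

Q ≈ 5060 W

Per-layer cylindrical resistances, series-summed:
R_aluminium pipe wall = ln(26.4/21)/(2π×223×5.99) = 2.727×10^-5 K/W
R_outer film = 1/(h_o·2πr_oL) = 1/(26×2π×0.0264×5.99) = 0.03871 K/W
R_total = 0.03874 K/W
Q = ΔT/R_total = 196/0.03874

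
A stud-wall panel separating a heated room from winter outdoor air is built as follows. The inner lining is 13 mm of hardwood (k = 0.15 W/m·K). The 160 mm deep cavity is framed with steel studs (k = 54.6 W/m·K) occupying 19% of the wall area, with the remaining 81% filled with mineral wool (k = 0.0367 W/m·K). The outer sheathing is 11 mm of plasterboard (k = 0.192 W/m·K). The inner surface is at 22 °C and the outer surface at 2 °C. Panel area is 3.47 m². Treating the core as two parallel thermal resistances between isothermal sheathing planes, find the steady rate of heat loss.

Q ≈ 436 W

Sheathing layers in series; stud and cavity paths in parallel between them.
R_inner = 0.013/(0.15×3.47) = 0.02498 K/W
R_stud  = 0.16/(54.6×0.19×3.47) = 0.004445 K/W
R_cav   = 0.16/(0.0367×0.81×3.47) = 1.551 K/W
1/R_core = 1/R_stud + 1/R_cav → R_core = 0.004432 K/W
R_outer = 0.011/(0.192×3.47) = 0.01651 K/W
R_total = 0.04592 K/W
Q = ΔT/R_total = 20/0.04592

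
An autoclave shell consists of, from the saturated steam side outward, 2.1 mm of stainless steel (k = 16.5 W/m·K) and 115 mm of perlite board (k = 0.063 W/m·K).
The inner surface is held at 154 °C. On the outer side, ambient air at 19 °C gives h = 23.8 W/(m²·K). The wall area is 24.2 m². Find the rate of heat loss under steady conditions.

Q ≈ 1750 W

Series thermal resistances:
R_stainless steel = L/(kA) = 0.0021/(16.5×24.2) = 5.259×10^-6 K/W
R_perlite board = L/(kA) = 0.115/(0.063×24.2) = 0.07543 K/W
R_outer film = 1/(h_o·A) = 1/(23.8×24.2) = 0.001736 K/W
R_total = 0.07717 K/W
Q = ΔT / R_total = 135 / 0.07717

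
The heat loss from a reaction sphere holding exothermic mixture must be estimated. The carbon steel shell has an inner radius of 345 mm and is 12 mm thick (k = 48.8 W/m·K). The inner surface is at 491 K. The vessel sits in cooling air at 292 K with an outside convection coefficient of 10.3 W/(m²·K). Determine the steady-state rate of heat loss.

Q ≈ 3270 W

For a spherical shell R = (1/r₁ − 1/r₂)/(4πk); film R = 1/(h·4πr²). In series:
R_carbon steel shell = (1/0.345 − 1/0.357)/(4π×48.8) = 1.589×10^-4 K/W
R_outer film = 1/(h·4πr_o²) = 1/(10.3×4π×0.357²) = 0.06062 K/W
R_total = 0.06078 K/W
Q = ΔT/R_total = 199/0.06078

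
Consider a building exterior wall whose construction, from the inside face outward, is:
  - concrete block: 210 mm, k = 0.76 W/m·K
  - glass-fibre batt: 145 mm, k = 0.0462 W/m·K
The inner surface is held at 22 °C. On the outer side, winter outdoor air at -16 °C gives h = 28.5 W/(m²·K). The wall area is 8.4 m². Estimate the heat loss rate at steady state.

Treating each layer as a thermal resistance in series:
R_concrete block = L/(kA) = 0.21/(0.76×8.4) = 0.03289 K/W
R_glass-fibre batt = L/(kA) = 0.145/(0.0462×8.4) = 0.3736 K/W
R_outer film = 1/(h_o·A) = 1/(28.5×8.4) = 0.004177 K/W
R_total = 0.4107 K/W
Q = ΔT / R_total = 38 / 0.4107

Q ≈ 92.5 W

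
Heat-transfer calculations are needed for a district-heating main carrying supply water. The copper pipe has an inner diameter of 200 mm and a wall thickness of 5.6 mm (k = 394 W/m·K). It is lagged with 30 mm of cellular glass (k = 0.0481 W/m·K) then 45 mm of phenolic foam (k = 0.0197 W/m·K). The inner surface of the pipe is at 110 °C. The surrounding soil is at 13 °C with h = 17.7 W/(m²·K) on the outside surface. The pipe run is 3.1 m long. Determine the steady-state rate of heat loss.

Q ≈ 94.2 W

Per-layer cylindrical resistances, series-summed:
R_copper pipe wall = ln(105.6/100)/(2π×394×3.1) = 7.1×10^-6 K/W
R_cellular glass = ln(135.6/105.6)/(2π×0.0481×3.1) = 0.2669 K/W
R_phenolic foam = ln(180.6/135.6)/(2π×0.0197×3.1) = 0.7468 K/W
R_outer film = 1/(h_o·2πr_oL) = 1/(17.7×2π×0.1806×3.1) = 0.01606 K/W
R_total = 1.03 K/W
Q = ΔT/R_total = 97/1.03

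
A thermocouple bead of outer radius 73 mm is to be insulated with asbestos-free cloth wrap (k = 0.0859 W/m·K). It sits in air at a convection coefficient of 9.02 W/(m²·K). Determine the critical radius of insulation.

For a sphere r_cr = 2k/h = 2×0.0859/9.02
r_cr = 19 mm; since the bare radius (73 mm) is above r_cr, any added insulation will reduce heat loss.

r_cr ≈ 19 mm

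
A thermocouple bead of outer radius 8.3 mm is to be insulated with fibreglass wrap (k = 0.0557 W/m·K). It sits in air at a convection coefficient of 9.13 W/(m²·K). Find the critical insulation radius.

r_cr ≈ 12.2 mm

For a sphere r_cr = 2k/h = 2×0.0557/9.13
r_cr = 12.2 mm; since the bare radius (8.3 mm) is below r_cr, adding a thin layer of insulation will *increase* heat loss.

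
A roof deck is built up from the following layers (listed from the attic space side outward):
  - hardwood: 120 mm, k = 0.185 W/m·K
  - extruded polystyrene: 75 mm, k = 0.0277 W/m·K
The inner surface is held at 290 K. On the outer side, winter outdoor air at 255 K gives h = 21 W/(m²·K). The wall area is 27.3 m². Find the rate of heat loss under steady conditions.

Q ≈ 281 W

Treating each layer as a thermal resistance in series:
R_hardwood = L/(kA) = 0.12/(0.185×27.3) = 0.02376 K/W
R_extruded polystyrene = L/(kA) = 0.075/(0.0277×27.3) = 0.09918 K/W
R_outer film = 1/(h_o·A) = 1/(21×27.3) = 0.001744 K/W
R_total = 0.1247 K/W
Q = ΔT / R_total = 35 / 0.1247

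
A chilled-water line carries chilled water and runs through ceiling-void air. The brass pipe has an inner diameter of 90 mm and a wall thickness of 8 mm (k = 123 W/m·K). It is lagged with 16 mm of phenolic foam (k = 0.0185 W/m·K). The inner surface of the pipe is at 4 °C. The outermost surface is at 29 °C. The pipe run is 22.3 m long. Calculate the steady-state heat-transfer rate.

Q ≈ 246 W

Cylindrical conduction, so R = ln(r₂/r₁)/(2πkL) per layer, in series:
R_brass pipe wall = ln(53/45)/(2π×123×22.3) = 9.494×10^-6 K/W
R_phenolic foam = ln(69/53)/(2π×0.0185×22.3) = 0.1018 K/W
R_total = 0.1018 K/W
Q = ΔT/R_total = 25/0.1018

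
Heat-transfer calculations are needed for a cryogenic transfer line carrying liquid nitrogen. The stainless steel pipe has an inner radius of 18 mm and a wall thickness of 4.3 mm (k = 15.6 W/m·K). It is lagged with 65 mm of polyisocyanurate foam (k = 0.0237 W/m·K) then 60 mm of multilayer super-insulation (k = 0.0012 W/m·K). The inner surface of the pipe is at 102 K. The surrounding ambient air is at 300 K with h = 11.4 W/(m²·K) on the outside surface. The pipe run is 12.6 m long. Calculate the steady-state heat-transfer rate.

Treating each annulus and film as a series resistance:
R_stainless steel pipe wall = ln(22.3/18)/(2π×15.6×12.6) = 1.735×10^-4 K/W
R_polyisocyanurate foam = ln(87.3/22.3)/(2π×0.0237×12.6) = 0.7274 K/W
R_multilayer super-insulation = ln(147.3/87.3)/(2π×0.0012×12.6) = 5.506 K/W
R_outer film = 1/(h_o·2πr_oL) = 1/(11.4×2π×0.1473×12.6) = 0.007522 K/W
R_total = 6.242 K/W
Q = ΔT/R_total = 198/6.242

Q ≈ 31.7 W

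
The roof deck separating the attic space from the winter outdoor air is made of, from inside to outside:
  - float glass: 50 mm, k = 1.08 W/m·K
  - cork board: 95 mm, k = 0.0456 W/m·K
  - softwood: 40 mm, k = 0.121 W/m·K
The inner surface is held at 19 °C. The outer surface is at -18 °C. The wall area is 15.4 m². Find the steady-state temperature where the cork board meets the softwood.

Thermal resistances in series:
R_float glass = L/(kA) = 0.05/(1.08×15.4) = 0.003006 K/W
R_cork board = L/(kA) = 0.095/(0.0456×15.4) = 0.1353 K/W
R_softwood = L/(kA) = 0.04/(0.121×15.4) = 0.02147 K/W
R_total = 0.1598 K/W;  Q = ΔT/R_total = 37/0.1598 = 231.6 W
T_interface = T_inner − Q·ΣR(inner→interface) = 19 − 232×0.1383

T ≈ -13 °C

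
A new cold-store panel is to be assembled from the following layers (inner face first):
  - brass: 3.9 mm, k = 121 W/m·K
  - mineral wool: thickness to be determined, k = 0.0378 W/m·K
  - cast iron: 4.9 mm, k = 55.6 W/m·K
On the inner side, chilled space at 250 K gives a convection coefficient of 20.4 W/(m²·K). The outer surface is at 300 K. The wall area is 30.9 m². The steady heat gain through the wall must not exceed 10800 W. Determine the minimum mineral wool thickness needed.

Model the wall as resistances in series:
R_inner film = 1/(h_i·A) = 1/(20.4×30.9) = 0.001586 K/W
R_brass = L/(kA) = 0.0039/(121×30.9) = 1.043×10^-6 K/W
R_cast iron = L/(kA) = 0.0049/(55.6×30.9) = 2.852×10^-6 K/W
Sum of the known resistances R_other = 0.00159 K/W
Required total resistance R_tot = ΔT/Q_allow = 50/10800 = 0.00463 K/W
R_mineral wool = R_tot − R_other = 0.003039 K/W
L = R·k·A = 0.003039×0.0378×30.9

L ≈ 3.55 mm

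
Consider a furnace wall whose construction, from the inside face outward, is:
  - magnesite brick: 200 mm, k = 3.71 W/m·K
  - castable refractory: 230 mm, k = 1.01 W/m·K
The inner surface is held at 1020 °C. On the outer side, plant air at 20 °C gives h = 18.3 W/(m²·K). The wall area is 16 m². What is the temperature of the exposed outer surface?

T ≈ 182 °C

Using the resistance-network approach (series):
R_magnesite brick = L/(kA) = 0.2/(3.71×16) = 0.003369 K/W
R_castable refractory = L/(kA) = 0.23/(1.01×16) = 0.01423 K/W
R_outer film = 1/(h_o·A) = 1/(18.3×16) = 0.003415 K/W
R_total = 0.02102 K/W;  Q = ΔT/R_total = 1000/0.02102 = 47580 W
T_interface = T_inner − Q·ΣR(inner→interface) = 1020 − 47600×0.0176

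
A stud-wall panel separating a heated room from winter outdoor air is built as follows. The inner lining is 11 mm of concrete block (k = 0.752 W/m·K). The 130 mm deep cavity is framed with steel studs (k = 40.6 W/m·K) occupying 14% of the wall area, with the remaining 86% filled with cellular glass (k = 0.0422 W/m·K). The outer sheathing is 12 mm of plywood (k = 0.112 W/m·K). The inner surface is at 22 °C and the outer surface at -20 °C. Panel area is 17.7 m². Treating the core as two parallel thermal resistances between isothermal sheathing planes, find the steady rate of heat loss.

Q ≈ 5140 W

Sheathing layers in series; stud and cavity paths in parallel between them.
R_inner = 0.011/(0.752×17.7) = 8.264×10^-4 K/W
R_stud  = 0.13/(40.6×0.14×17.7) = 0.001292 K/W
R_cav   = 0.13/(0.0422×0.86×17.7) = 0.2024 K/W
1/R_core = 1/R_stud + 1/R_cav → R_core = 0.001284 K/W
R_outer = 0.012/(0.112×17.7) = 0.006053 K/W
R_total = 0.008164 K/W
Q = ΔT/R_total = 42/0.008164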